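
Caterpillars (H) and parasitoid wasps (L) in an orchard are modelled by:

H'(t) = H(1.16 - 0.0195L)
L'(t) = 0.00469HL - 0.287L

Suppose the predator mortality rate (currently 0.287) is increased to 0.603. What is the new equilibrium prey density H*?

At the interior fixed point, setting dL/dt = 0 with L > 0 fixes H* = (predator death rate)/(HL coefficient) — independent of the other coefficients.
With the change, H* = 0.603/0.00469 = 129; it rises from 61.2.

H* ≈ 129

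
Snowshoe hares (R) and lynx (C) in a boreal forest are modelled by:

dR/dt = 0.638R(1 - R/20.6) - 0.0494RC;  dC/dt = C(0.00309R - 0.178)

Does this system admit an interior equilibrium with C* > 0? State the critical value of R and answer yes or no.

Threshold R = 57.6; K < 57.6, so no, the predator goes extinct.

The predator equation gives dC/dt > 0 only when R > 0.178/0.00309 = 57.6.
Without the predator, R → K = 20.6. Since 20.6 < 57.6, the predator cannot invade.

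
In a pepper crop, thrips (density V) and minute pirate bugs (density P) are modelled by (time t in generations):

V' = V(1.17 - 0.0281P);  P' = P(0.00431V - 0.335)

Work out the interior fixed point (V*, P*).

Set dP/dt = 0 with P > 0: 0.00431V - 0.335 = 0, so V* = 0.335/0.00431 = 77.7.
Set dV/dt = 0 with V > 0: 1.17 - 0.0281P = 0, so P* = 1.17/0.0281 = 41.6.

V* ≈ 77.7, P* ≈ 41.6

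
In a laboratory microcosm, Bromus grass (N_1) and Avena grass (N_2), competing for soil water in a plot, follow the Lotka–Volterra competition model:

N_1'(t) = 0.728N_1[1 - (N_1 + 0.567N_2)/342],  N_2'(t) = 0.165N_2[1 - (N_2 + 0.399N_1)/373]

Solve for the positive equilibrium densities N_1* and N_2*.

N_1* ≈ 169, N_2* ≈ 306

Setting both brackets to zero gives the nullclines N_1 + 0.567N_2 = 342 and 0.399N_1 + N_2 = 373.
Substituting N_2 = 373 - 0.399N_1 into the first: N_1(1 - 0.567·0.399) = 342 - 0.567·373.
So N_1* = 131/0.774 = 169, and then N_2* = 373 - 0.399·169 = 306.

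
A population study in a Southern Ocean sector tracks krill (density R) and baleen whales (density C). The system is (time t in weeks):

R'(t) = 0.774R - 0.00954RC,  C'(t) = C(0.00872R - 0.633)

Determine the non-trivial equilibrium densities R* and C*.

Set dC/dt = 0 with C > 0: 0.00872R - 0.633 = 0, so R* = 0.633/0.00872 = 72.6.
Set dR/dt = 0 with R > 0: 0.774 - 0.00954C = 0, so C* = 0.774/0.00954 = 81.1.

R* ≈ 72.6, C* ≈ 81.1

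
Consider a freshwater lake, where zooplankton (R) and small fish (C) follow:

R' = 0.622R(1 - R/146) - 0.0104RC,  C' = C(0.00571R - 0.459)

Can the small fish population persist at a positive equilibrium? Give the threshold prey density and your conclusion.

Threshold R = 80.4; K > 80.4, so yes, the predator persists.

The predator equation gives dC/dt > 0 only when R > 0.459/0.00571 = 80.4.
Without the predator, R → K = 146. Since 146 > 80.4, the predator can invade and persist.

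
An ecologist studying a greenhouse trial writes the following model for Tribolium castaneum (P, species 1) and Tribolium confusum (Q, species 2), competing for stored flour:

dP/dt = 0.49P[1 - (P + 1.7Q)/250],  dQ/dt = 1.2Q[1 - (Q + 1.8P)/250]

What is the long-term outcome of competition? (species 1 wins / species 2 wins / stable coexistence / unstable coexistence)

unstable coexistence (outcome depends on initial conditions)

Compare the nullcline intercepts: K1/α12 = 250/1.7 = 147 < K2 = 250; K2/α21 = 250/1.8 = 139 < K1 = 250.
Since both are reversed, neither can invade when rare; the interior point is a saddle.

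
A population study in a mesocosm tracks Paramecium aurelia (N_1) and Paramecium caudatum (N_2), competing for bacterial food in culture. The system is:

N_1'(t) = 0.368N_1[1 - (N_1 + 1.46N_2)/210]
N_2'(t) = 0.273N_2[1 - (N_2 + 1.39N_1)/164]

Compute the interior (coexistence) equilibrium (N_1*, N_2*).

Setting both brackets to zero gives the nullclines N_1 + 1.46N_2 = 210 and 1.39N_1 + N_2 = 164.
Substituting N_2 = 164 - 1.39N_1 into the first: N_1(1 - 1.46·1.39) = 210 - 1.46·164.
So N_1* = -29.4/-1.03 = 28.6, and then N_2* = 164 - 1.39·28.6 = 124.

N_1* ≈ 28.6, N_2* ≈ 124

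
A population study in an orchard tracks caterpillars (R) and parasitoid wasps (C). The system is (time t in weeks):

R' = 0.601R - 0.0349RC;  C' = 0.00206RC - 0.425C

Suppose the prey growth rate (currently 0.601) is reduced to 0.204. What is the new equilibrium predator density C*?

At the interior fixed point, setting dR/dt = 0 with R > 0 fixes C* = (prey growth rate)/(RC coefficient) — independent of the other coefficients.
With the change, C* = 0.204/0.0349 = 5.85; it falls from 17.2.

C* ≈ 5.85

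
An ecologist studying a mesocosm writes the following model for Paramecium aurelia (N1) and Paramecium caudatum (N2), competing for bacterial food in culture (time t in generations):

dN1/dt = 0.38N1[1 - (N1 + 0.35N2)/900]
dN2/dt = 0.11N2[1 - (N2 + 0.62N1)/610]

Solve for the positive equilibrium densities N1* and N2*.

Setting both brackets to zero gives the nullclines N1 + 0.35N2 = 900 and 0.62N1 + N2 = 610.
Substituting N2 = 610 - 0.62N1 into the first: N1(1 - 0.35·0.62) = 900 - 0.35·610.
So N1* = 686/0.783 = 877, and then N2* = 610 - 0.62·877 = 66.4.

N1* ≈ 877, N2* ≈ 66.4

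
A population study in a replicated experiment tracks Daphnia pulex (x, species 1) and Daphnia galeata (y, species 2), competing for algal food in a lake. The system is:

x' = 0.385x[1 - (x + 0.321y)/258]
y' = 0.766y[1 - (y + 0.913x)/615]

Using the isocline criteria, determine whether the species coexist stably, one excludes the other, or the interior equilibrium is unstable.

stable coexistence

Compare the nullcline intercepts: K1/α12 = 258/0.321 = 804 > K2 = 615; K2/α21 = 615/0.913 = 674 > K1 = 258.
Since both inequalities hold, each species can invade when rare, so the interior equilibrium is stable.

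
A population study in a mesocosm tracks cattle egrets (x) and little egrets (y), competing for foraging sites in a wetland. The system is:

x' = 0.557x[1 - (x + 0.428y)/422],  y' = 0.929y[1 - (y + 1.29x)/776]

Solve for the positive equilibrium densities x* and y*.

x* ≈ 201, y* ≈ 517

Setting both brackets to zero gives the nullclines x + 0.428y = 422 and 1.29x + y = 776.
Substituting y = 776 - 1.29x into the first: x(1 - 0.428·1.29) = 422 - 0.428·776.
So x* = 89.9/0.448 = 201, and then y* = 776 - 1.29·201 = 517.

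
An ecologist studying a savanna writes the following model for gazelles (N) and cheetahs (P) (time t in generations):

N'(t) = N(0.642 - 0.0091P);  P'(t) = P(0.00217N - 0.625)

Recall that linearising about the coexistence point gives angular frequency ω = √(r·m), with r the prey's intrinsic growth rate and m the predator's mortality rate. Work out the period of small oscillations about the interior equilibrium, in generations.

Here r = 0.642 and m = 0.625, so r·m = 0.401.
ω = √0.401 = 0.633 per generation, hence T = 2π/ω ≈ 9.92 generations.

T ≈ 9.92 generations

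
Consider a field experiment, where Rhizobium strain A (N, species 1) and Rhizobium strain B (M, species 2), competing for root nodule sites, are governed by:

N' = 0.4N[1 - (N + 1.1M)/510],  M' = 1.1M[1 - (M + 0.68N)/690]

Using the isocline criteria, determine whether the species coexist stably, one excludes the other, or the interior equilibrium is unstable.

Compare the nullcline intercepts: K1/α12 = 510/1.1 = 464 < K2 = 690; K2/α21 = 690/0.68 = 1010 > K1 = 510.
Since the inequalities point opposite ways, species 2 can invade but species 1 cannot.

species 2 excludes species 1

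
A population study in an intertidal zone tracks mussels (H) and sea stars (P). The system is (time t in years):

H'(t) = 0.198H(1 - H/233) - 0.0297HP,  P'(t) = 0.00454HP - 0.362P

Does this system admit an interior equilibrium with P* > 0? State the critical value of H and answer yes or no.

The predator equation gives dP/dt > 0 only when H > 0.362/0.00454 = 79.7.
Without the predator, H → K = 233. Since 233 > 79.7, the predator can invade and persist.

Threshold H = 79.7; K > 79.7, so yes, the predator persists.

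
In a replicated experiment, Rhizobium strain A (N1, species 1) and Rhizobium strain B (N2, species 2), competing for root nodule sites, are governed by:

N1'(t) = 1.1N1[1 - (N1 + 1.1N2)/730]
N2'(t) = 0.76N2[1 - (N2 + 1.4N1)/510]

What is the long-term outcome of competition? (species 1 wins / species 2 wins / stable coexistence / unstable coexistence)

species 1 excludes species 2

Compare the nullcline intercepts: K1/α12 = 730/1.1 = 664 > K2 = 510; K2/α21 = 510/1.4 = 364 < K1 = 730.
Since the inequalities point opposite ways, species 1 can invade but species 2 cannot.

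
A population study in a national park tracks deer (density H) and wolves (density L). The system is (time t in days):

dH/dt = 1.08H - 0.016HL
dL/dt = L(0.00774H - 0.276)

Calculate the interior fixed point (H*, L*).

Set dL/dt = 0 with L > 0: 0.00774H - 0.276 = 0, so H* = 0.276/0.00774 = 35.7.
Set dH/dt = 0 with H > 0: 1.08 - 0.016L = 0, so L* = 1.08/0.016 = 67.5.

H* ≈ 35.7, L* ≈ 67.5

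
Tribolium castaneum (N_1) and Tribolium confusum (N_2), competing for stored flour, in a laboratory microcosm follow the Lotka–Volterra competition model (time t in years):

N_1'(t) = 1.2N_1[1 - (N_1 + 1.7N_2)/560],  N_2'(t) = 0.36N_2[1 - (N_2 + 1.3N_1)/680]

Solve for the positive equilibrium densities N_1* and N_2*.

Setting both brackets to zero gives the nullclines N_1 + 1.7N_2 = 560 and 1.3N_1 + N_2 = 680.
Substituting N_2 = 680 - 1.3N_1 into the first: N_1(1 - 1.7·1.3) = 560 - 1.7·680.
So N_1* = -596/-1.21 = 493, and then N_2* = 680 - 1.3·493 = 39.7.

N_1* ≈ 493, N_2* ≈ 39.7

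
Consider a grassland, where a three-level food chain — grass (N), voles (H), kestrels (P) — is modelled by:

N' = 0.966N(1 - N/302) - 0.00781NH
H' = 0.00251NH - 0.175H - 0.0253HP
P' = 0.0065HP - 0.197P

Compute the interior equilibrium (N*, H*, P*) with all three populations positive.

From dP/dt = 0: 0.0065H* = 0.197, so H* = 30.3.
From dN/dt = 0: 0.966(1 - N*/302) = 0.00781·30.3, giving N* = 302·(1 - 0.245) = 228.
From dH/dt = 0: 0.00251·228 - 0.175 = 0.0253P*, so P* = 0.397/0.0253 = 15.7.

N* ≈ 228, H* ≈ 30.3, P* ≈ 15.7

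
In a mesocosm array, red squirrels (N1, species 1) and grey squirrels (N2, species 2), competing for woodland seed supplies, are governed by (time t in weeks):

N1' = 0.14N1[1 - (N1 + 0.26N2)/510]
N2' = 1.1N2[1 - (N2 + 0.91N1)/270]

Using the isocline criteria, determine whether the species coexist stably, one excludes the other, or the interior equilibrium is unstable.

species 1 excludes species 2

Compare the nullcline intercepts: K1/α12 = 510/0.26 = 1960 > K2 = 270; K2/α21 = 270/0.91 = 297 < K1 = 510.
Since the inequalities point opposite ways, species 1 can invade but species 2 cannot.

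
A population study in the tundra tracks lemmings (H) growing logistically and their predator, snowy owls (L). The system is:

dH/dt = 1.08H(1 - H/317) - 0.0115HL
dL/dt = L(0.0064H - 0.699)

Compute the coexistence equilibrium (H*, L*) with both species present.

From dL/dt = 0 with L > 0: 0.0064H* = 0.699, so H* = 109.
Substitute into dH/dt = 0: 1.08(1 - 109/317) = 0.0115L*.
The bracket is 0.655, giving L* = 0.708/0.0115 = 61.6.

H* ≈ 109, L* ≈ 61.6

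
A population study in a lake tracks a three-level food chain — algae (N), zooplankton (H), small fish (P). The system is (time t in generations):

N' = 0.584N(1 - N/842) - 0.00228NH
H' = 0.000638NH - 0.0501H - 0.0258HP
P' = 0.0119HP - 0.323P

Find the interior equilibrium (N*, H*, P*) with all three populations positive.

N* ≈ 753, H* ≈ 27.1, P* ≈ 16.7

From dP/dt = 0: 0.0119H* = 0.323, so H* = 27.1.
From dN/dt = 0: 0.584(1 - N*/842) = 0.00228·27.1, giving N* = 842·(1 - 0.106) = 753.
From dH/dt = 0: 0.000638·753 - 0.0501 = 0.0258P*, so P* = 0.43/0.0258 = 16.7.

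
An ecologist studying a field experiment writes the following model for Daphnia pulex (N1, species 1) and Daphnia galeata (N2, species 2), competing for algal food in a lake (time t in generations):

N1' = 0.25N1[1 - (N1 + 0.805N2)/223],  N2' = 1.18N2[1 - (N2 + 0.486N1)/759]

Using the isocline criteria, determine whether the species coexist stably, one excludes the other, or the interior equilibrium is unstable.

species 2 excludes species 1

Compare the nullcline intercepts: K1/α12 = 223/0.805 = 277 < K2 = 759; K2/α21 = 759/0.486 = 1560 > K1 = 223.
Since the inequalities point opposite ways, species 2 can invade but species 1 cannot.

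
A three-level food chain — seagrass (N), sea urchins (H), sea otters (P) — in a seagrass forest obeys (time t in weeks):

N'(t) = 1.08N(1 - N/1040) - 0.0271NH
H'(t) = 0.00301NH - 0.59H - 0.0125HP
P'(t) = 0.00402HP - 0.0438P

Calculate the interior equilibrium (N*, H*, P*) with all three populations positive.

From dP/dt = 0: 0.00402H* = 0.0438, so H* = 10.9.
From dN/dt = 0: 1.08(1 - N*/1040) = 0.0271·10.9, giving N* = 1040·(1 - 0.273) = 756.
From dH/dt = 0: 0.00301·756 - 0.59 = 0.0125P*, so P* = 1.68/0.0125 = 135.

N* ≈ 756, H* ≈ 10.9, P* ≈ 135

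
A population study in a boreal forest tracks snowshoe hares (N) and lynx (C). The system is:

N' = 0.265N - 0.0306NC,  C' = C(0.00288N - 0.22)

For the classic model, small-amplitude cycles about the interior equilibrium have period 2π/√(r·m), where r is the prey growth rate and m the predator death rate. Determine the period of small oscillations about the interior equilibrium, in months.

Here r = 0.265 and m = 0.22, so r·m = 0.0583.
ω = √0.0583 = 0.241 per month, hence T = 2π/ω ≈ 26 months.

T ≈ 26 months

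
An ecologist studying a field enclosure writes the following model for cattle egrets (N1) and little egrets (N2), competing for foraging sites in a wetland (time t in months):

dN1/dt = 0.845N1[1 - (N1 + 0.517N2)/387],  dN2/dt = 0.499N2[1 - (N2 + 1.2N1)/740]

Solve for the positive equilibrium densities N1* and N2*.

N1* ≈ 11.6, N2* ≈ 726

Setting both brackets to zero gives the nullclines N1 + 0.517N2 = 387 and 1.2N1 + N2 = 740.
Substituting N2 = 740 - 1.2N1 into the first: N1(1 - 0.517·1.2) = 387 - 0.517·740.
So N1* = 4.42/0.38 = 11.6, and then N2* = 740 - 1.2·11.6 = 726.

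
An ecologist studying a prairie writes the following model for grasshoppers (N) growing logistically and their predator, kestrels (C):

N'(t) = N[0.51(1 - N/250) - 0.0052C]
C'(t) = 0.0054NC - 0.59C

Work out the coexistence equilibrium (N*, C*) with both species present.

N* ≈ 109, C* ≈ 55.2

From dC/dt = 0 with C > 0: 0.0054N* = 0.59, so N* = 109.
Substitute into dN/dt = 0: 0.51(1 - 109/250) = 0.0052C*.
The bracket is 0.563, giving C* = 0.287/0.0052 = 55.2.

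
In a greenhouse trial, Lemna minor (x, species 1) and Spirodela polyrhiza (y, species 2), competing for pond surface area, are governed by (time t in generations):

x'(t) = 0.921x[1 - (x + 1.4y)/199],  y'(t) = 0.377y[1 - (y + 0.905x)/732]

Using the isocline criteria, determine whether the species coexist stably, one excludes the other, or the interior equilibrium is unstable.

species 2 excludes species 1

Compare the nullcline intercepts: K1/α12 = 199/1.4 = 142 < K2 = 732; K2/α21 = 732/0.905 = 809 > K1 = 199.
Since the inequalities point opposite ways, species 2 can invade but species 1 cannot.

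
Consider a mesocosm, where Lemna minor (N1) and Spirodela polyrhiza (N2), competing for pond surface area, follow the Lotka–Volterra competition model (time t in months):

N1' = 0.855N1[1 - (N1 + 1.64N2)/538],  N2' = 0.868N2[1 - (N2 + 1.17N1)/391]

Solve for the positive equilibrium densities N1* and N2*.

N1* ≈ 112, N2* ≈ 260

Setting both brackets to zero gives the nullclines N1 + 1.64N2 = 538 and 1.17N1 + N2 = 391.
Substituting N2 = 391 - 1.17N1 into the first: N1(1 - 1.64·1.17) = 538 - 1.64·391.
So N1* = -103/-0.919 = 112, and then N2* = 391 - 1.17·112 = 260.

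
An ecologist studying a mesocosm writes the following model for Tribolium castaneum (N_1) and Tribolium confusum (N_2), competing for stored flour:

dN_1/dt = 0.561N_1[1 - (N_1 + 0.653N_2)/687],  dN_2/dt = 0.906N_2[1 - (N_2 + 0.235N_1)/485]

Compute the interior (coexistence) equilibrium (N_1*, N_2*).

N_1* ≈ 437, N_2* ≈ 382

Setting both brackets to zero gives the nullclines N_1 + 0.653N_2 = 687 and 0.235N_1 + N_2 = 485.
Substituting N_2 = 485 - 0.235N_1 into the first: N_1(1 - 0.653·0.235) = 687 - 0.653·485.
So N_1* = 370/0.847 = 437, and then N_2* = 485 - 0.235·437 = 382.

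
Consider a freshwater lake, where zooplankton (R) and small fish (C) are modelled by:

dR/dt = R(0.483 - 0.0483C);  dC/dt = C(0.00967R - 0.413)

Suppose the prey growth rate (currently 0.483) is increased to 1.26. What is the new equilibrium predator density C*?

C* ≈ 26.1

At the interior fixed point, setting dR/dt = 0 with R > 0 fixes C* = (prey growth rate)/(RC coefficient) — independent of the other coefficients.
With the change, C* = 1.26/0.0483 = 26.1; it rises from 10.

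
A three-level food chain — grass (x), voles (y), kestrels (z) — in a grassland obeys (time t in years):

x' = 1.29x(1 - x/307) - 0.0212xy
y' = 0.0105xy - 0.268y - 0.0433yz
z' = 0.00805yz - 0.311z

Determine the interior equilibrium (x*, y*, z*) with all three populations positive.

From dz/dt = 0: 0.00805y* = 0.311, so y* = 38.6.
From dx/dt = 0: 1.29(1 - x*/307) = 0.0212·38.6, giving x* = 307·(1 - 0.635) = 112.
From dy/dt = 0: 0.0105·112 - 0.268 = 0.0433z*, so z* = 0.909/0.0433 = 21.

x* ≈ 112, y* ≈ 38.6, z* ≈ 21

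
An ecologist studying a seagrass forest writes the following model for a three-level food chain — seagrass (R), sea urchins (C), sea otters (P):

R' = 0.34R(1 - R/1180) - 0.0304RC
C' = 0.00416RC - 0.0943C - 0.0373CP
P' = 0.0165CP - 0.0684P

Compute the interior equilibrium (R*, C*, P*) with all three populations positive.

R* ≈ 743, C* ≈ 4.15, P* ≈ 80.3

From dP/dt = 0: 0.0165C* = 0.0684, so C* = 4.15.
From dR/dt = 0: 0.34(1 - R*/1180) = 0.0304·4.15, giving R* = 1180·(1 - 0.371) = 743.
From dC/dt = 0: 0.00416·743 - 0.0943 = 0.0373P*, so P* = 3/0.0373 = 80.3.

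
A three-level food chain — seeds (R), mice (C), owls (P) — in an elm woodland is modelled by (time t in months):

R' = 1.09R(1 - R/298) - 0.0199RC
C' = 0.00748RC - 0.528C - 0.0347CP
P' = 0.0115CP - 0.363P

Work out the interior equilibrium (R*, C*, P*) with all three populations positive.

From dP/dt = 0: 0.0115C* = 0.363, so C* = 31.6.
From dR/dt = 0: 1.09(1 - R*/298) = 0.0199·31.6, giving R* = 298·(1 - 0.576) = 126.
From dC/dt = 0: 0.00748·126 - 0.528 = 0.0347P*, so P* = 0.416/0.0347 = 12.

R* ≈ 126, C* ≈ 31.6, P* ≈ 12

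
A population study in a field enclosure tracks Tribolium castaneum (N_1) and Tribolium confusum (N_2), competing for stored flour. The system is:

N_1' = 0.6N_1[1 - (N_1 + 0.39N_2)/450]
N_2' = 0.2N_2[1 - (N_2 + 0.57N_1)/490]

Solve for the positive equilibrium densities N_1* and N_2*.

N_1* ≈ 333, N_2* ≈ 300

Setting both brackets to zero gives the nullclines N_1 + 0.39N_2 = 450 and 0.57N_1 + N_2 = 490.
Substituting N_2 = 490 - 0.57N_1 into the first: N_1(1 - 0.39·0.57) = 450 - 0.39·490.
So N_1* = 259/0.778 = 333, and then N_2* = 490 - 0.57·333 = 300.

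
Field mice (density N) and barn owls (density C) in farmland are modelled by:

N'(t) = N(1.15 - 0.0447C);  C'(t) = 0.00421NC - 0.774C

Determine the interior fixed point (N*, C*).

N* ≈ 184, C* ≈ 25.7

Set dC/dt = 0 with C > 0: 0.00421N - 0.774 = 0, so N* = 0.774/0.00421 = 184.
Set dN/dt = 0 with N > 0: 1.15 - 0.0447C = 0, so C* = 1.15/0.0447 = 25.7.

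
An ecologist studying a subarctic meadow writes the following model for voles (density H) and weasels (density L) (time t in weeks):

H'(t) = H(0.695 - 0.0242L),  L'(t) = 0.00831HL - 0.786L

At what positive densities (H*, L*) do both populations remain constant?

H* ≈ 94.6, L* ≈ 28.7

Set dL/dt = 0 with L > 0: 0.00831H - 0.786 = 0, so H* = 0.786/0.00831 = 94.6.
Set dH/dt = 0 with H > 0: 0.695 - 0.0242L = 0, so L* = 0.695/0.0242 = 28.7.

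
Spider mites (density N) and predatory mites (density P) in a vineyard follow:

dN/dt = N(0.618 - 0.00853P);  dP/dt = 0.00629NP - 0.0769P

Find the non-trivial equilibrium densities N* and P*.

N* ≈ 12.2, P* ≈ 72.5

Set dP/dt = 0 with P > 0: 0.00629N - 0.0769 = 0, so N* = 0.0769/0.00629 = 12.2.
Set dN/dt = 0 with N > 0: 0.618 - 0.00853P = 0, so P* = 0.618/0.00853 = 72.5.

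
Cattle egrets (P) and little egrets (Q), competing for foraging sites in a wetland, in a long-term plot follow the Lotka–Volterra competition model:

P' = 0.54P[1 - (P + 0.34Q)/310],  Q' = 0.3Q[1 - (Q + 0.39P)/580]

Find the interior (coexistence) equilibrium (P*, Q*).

Setting both brackets to zero gives the nullclines P + 0.34Q = 310 and 0.39P + Q = 580.
Substituting Q = 580 - 0.39P into the first: P(1 - 0.34·0.39) = 310 - 0.34·580.
So P* = 113/0.867 = 130, and then Q* = 580 - 0.39·130 = 529.

P* ≈ 130, Q* ≈ 529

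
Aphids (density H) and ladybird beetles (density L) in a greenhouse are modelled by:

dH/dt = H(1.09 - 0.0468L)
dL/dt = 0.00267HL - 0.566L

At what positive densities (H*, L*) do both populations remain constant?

Set dL/dt = 0 with L > 0: 0.00267H - 0.566 = 0, so H* = 0.566/0.00267 = 212.
Set dH/dt = 0 with H > 0: 1.09 - 0.0468L = 0, so L* = 1.09/0.0468 = 23.3.

H* ≈ 212, L* ≈ 23.3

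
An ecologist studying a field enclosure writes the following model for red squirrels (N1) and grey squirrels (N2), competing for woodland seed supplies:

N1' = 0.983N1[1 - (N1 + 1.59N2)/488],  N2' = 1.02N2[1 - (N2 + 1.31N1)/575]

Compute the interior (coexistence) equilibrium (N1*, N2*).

Setting both brackets to zero gives the nullclines N1 + 1.59N2 = 488 and 1.31N1 + N2 = 575.
Substituting N2 = 575 - 1.31N1 into the first: N1(1 - 1.59·1.31) = 488 - 1.59·575.
So N1* = -426/-1.08 = 394, and then N2* = 575 - 1.31·394 = 59.4.

N1* ≈ 394, N2* ≈ 59.4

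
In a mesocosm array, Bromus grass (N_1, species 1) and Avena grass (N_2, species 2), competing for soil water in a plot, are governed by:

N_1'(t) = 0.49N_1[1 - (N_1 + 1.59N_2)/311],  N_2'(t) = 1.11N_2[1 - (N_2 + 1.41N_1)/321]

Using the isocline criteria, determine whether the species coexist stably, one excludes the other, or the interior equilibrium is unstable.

unstable coexistence (outcome depends on initial conditions)

Compare the nullcline intercepts: K1/α12 = 311/1.59 = 196 < K2 = 321; K2/α21 = 321/1.41 = 228 < K1 = 311.
Since both are reversed, neither can invade when rare; the interior point is a saddle.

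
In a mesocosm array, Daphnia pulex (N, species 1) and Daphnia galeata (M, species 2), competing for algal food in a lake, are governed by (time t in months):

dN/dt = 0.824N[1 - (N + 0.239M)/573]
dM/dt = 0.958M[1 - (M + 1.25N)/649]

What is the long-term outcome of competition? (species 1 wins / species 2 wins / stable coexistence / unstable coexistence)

Compare the nullcline intercepts: K1/α12 = 573/0.239 = 2400 > K2 = 649; K2/α21 = 649/1.25 = 519 < K1 = 573.
Since the inequalities point opposite ways, species 1 can invade but species 2 cannot.

species 1 excludes species 2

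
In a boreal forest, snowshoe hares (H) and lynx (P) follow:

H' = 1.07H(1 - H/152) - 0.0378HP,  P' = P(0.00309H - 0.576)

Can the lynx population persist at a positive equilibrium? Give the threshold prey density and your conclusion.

The predator equation gives dP/dt > 0 only when H > 0.576/0.00309 = 186.
Without the predator, H → K = 152. Since 152 < 186, the predator cannot invade.

Threshold H = 186; K < 186, so no, the predator goes extinct.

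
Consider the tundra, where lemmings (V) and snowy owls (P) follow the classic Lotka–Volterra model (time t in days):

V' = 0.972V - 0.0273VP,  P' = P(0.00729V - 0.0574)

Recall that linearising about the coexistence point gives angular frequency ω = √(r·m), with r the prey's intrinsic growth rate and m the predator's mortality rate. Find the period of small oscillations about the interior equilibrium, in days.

Here r = 0.972 and m = 0.0574, so r·m = 0.0558.
ω = √0.0558 = 0.236 per day, hence T = 2π/ω ≈ 26.6 days.

T ≈ 26.6 days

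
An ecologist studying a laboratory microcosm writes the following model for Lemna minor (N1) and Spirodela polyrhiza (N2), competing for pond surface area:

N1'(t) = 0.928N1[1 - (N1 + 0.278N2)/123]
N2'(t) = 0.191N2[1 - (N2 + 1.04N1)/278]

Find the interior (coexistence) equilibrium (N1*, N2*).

N1* ≈ 64.3, N2* ≈ 211

Setting both brackets to zero gives the nullclines N1 + 0.278N2 = 123 and 1.04N1 + N2 = 278.
Substituting N2 = 278 - 1.04N1 into the first: N1(1 - 0.278·1.04) = 123 - 0.278·278.
So N1* = 45.7/0.711 = 64.3, and then N2* = 278 - 1.04·64.3 = 211.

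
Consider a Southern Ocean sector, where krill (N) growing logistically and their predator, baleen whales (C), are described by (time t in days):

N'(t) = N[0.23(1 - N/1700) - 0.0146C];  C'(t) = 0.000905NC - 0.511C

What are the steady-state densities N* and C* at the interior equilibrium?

N* ≈ 565, C* ≈ 10.5

From dC/dt = 0 with C > 0: 0.000905N* = 0.511, so N* = 565.
Substitute into dN/dt = 0: 0.23(1 - 565/1700) = 0.0146C*.
The bracket is 0.668, giving C* = 0.154/0.0146 = 10.5.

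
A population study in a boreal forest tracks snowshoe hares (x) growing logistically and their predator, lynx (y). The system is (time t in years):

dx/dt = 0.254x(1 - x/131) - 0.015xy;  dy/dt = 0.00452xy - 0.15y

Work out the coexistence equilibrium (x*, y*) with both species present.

x* ≈ 33.2, y* ≈ 12.6

From dy/dt = 0 with y > 0: 0.00452x* = 0.15, so x* = 33.2.
Substitute into dx/dt = 0: 0.254(1 - 33.2/131) = 0.015y*.
The bracket is 0.747, giving y* = 0.19/0.015 = 12.6.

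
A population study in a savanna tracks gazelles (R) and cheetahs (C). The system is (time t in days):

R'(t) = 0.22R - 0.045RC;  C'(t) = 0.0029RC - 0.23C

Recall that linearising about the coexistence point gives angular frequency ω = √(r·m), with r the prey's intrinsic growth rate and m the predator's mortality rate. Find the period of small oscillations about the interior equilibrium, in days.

T ≈ 27.9 days

Here r = 0.22 and m = 0.23, so r·m = 0.0506.
ω = √0.0506 = 0.225 per day, hence T = 2π/ω ≈ 27.9 days.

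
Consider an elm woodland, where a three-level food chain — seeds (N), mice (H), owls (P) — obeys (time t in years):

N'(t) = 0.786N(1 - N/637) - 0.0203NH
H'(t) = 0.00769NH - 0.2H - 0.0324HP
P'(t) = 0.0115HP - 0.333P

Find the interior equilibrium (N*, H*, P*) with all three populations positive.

N* ≈ 161, H* ≈ 29, P* ≈ 31.9

From dP/dt = 0: 0.0115H* = 0.333, so H* = 29.
From dN/dt = 0: 0.786(1 - N*/637) = 0.0203·29, giving N* = 637·(1 - 0.748) = 161.
From dH/dt = 0: 0.00769·161 - 0.2 = 0.0324P*, so P* = 1.04/0.0324 = 31.9.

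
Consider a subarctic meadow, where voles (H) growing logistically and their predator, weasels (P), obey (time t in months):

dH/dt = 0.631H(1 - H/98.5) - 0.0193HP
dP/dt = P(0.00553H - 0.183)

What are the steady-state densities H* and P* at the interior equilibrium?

From dP/dt = 0 with P > 0: 0.00553H* = 0.183, so H* = 33.1.
Substitute into dH/dt = 0: 0.631(1 - 33.1/98.5) = 0.0193P*.
The bracket is 0.664, giving P* = 0.419/0.0193 = 21.7.

H* ≈ 33.1, P* ≈ 21.7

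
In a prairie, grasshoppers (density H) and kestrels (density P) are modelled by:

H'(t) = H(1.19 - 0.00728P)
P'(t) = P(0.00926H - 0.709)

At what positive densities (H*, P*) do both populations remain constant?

Set dP/dt = 0 with P > 0: 0.00926H - 0.709 = 0, so H* = 0.709/0.00926 = 76.6.
Set dH/dt = 0 with H > 0: 1.19 - 0.00728P = 0, so P* = 1.19/0.00728 = 163.

H* ≈ 76.6, P* ≈ 163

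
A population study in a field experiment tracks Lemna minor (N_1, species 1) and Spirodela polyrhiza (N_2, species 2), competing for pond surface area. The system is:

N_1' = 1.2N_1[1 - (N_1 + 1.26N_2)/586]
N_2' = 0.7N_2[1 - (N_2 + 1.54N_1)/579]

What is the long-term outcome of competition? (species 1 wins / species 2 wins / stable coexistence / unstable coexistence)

Compare the nullcline intercepts: K1/α12 = 586/1.26 = 465 < K2 = 579; K2/α21 = 579/1.54 = 376 < K1 = 586.
Since both are reversed, neither can invade when rare; the interior point is a saddle.

unstable coexistence (outcome depends on initial conditions)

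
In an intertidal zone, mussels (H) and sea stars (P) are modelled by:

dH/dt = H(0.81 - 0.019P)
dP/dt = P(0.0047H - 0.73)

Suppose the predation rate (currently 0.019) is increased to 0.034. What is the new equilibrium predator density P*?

P* ≈ 23.8

At the interior fixed point, setting dH/dt = 0 with H > 0 fixes P* = (prey growth rate)/(HP coefficient) — independent of the other coefficients.
With the change, P* = 0.81/0.034 = 23.8; it falls from 42.6.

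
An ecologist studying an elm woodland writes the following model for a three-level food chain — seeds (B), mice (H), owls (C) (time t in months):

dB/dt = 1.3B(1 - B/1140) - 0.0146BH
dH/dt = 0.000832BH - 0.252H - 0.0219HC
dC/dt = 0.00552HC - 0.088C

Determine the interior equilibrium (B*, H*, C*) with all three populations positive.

From dC/dt = 0: 0.00552H* = 0.088, so H* = 15.9.
From dB/dt = 0: 1.3(1 - B*/1140) = 0.0146·15.9, giving B* = 1140·(1 - 0.179) = 936.
From dH/dt = 0: 0.000832·936 - 0.252 = 0.0219C*, so C* = 0.527/0.0219 = 24.

B* ≈ 936, H* ≈ 15.9, C* ≈ 24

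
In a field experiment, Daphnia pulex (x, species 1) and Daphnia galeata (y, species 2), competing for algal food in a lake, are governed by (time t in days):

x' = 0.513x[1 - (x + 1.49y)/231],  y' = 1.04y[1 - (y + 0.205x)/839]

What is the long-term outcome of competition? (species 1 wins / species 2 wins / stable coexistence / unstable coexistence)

species 2 excludes species 1

Compare the nullcline intercepts: K1/α12 = 231/1.49 = 155 < K2 = 839; K2/α21 = 839/0.205 = 4090 > K1 = 231.
Since the inequalities point opposite ways, species 2 can invade but species 1 cannot.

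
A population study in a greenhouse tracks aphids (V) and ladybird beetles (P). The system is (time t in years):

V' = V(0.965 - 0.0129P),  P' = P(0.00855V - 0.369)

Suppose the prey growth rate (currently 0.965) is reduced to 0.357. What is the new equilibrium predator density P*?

P* ≈ 27.7

At the interior fixed point, setting dV/dt = 0 with V > 0 fixes P* = (prey growth rate)/(VP coefficient) — independent of the other coefficients.
With the change, P* = 0.357/0.0129 = 27.7; it falls from 74.8.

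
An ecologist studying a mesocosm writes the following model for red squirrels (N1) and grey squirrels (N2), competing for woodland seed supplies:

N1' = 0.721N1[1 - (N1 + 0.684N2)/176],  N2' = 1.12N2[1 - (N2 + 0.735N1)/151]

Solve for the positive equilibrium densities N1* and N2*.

Setting both brackets to zero gives the nullclines N1 + 0.684N2 = 176 and 0.735N1 + N2 = 151.
Substituting N2 = 151 - 0.735N1 into the first: N1(1 - 0.684·0.735) = 176 - 0.684·151.
So N1* = 72.7/0.497 = 146, and then N2* = 151 - 0.735·146 = 43.5.

N1* ≈ 146, N2* ≈ 43.5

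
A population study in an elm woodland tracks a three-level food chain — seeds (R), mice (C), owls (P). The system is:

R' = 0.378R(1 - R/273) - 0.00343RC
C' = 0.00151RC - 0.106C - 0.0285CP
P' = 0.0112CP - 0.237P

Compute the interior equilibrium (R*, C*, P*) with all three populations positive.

R* ≈ 221, C* ≈ 21.2, P* ≈ 7.97

From dP/dt = 0: 0.0112C* = 0.237, so C* = 21.2.
From dR/dt = 0: 0.378(1 - R*/273) = 0.00343·21.2, giving R* = 273·(1 - 0.192) = 221.
From dC/dt = 0: 0.00151·221 - 0.106 = 0.0285P*, so P* = 0.227/0.0285 = 7.97.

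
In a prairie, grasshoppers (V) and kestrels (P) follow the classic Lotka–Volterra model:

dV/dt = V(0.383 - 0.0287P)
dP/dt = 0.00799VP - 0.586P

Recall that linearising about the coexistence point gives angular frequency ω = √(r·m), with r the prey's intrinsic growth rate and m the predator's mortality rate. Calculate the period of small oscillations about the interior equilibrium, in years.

Here r = 0.383 and m = 0.586, so r·m = 0.224.
ω = √0.224 = 0.474 per year, hence T = 2π/ω ≈ 13.3 years.

T ≈ 13.3 years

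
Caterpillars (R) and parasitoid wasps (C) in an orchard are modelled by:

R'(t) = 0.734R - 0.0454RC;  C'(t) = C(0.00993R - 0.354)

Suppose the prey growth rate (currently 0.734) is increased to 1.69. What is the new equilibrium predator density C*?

C* ≈ 37.2

At the interior fixed point, setting dR/dt = 0 with R > 0 fixes C* = (prey growth rate)/(RC coefficient) — independent of the other coefficients.
With the change, C* = 1.69/0.0454 = 37.2; it rises from 16.2.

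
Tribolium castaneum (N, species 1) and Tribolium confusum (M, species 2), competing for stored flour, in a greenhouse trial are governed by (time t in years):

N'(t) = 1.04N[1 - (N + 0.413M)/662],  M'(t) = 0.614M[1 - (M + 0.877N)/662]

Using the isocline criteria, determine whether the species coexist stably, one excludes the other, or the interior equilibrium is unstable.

Compare the nullcline intercepts: K1/α12 = 662/0.413 = 1600 > K2 = 662; K2/α21 = 662/0.877 = 755 > K1 = 662.
Since both inequalities hold, each species can invade when rare, so the interior equilibrium is stable.

stable coexistence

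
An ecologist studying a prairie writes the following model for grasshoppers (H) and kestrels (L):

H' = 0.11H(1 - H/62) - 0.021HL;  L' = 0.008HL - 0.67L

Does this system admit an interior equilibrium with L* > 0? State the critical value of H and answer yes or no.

Threshold H = 83.8; K < 83.8, so no, the predator goes extinct.

The predator equation gives dL/dt > 0 only when H > 0.67/0.008 = 83.8.
Without the predator, H → K = 62. Since 62 < 83.8, the predator cannot invade.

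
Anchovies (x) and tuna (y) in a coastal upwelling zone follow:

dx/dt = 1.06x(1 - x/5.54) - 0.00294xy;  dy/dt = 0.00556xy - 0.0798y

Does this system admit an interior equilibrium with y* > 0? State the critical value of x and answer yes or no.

Threshold x = 14.4; K < 14.4, so no, the predator goes extinct.

The predator equation gives dy/dt > 0 only when x > 0.0798/0.00556 = 14.4.
Without the predator, x → K = 5.54. Since 5.54 < 14.4, the predator cannot invade.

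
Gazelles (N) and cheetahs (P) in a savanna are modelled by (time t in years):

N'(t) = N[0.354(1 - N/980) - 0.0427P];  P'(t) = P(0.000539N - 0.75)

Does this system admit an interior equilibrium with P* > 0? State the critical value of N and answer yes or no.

The predator equation gives dP/dt > 0 only when N > 0.75/0.000539 = 1390.
Without the predator, N → K = 980. Since 980 < 1390, the predator cannot invade.

Threshold N = 1390; K < 1390, so no, the predator goes extinct.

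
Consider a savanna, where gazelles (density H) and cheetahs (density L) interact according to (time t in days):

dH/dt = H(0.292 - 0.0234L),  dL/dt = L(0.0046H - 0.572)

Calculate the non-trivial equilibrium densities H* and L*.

H* ≈ 124, L* ≈ 12.5

Set dL/dt = 0 with L > 0: 0.0046H - 0.572 = 0, so H* = 0.572/0.0046 = 124.
Set dH/dt = 0 with H > 0: 0.292 - 0.0234L = 0, so L* = 0.292/0.0234 = 12.5.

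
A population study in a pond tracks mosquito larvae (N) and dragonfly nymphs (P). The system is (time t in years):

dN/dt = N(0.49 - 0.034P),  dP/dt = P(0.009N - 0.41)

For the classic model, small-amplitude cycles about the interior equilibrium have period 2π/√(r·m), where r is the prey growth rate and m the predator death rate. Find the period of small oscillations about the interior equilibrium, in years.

T ≈ 14 years

Here r = 0.49 and m = 0.41, so r·m = 0.201.
ω = √0.201 = 0.448 per year, hence T = 2π/ω ≈ 14 years.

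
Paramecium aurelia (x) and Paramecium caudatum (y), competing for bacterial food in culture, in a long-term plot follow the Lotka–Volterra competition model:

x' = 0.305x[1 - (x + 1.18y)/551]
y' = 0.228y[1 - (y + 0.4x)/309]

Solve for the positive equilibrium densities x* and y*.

Setting both brackets to zero gives the nullclines x + 1.18y = 551 and 0.4x + y = 309.
Substituting y = 309 - 0.4x into the first: x(1 - 1.18·0.4) = 551 - 1.18·309.
So x* = 186/0.528 = 353, and then y* = 309 - 0.4·353 = 168.

x* ≈ 353, y* ≈ 168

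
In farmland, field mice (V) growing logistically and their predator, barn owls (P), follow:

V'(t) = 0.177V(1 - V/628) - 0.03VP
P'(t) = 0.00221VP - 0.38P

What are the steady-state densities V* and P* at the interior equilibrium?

V* ≈ 172, P* ≈ 4.28

From dP/dt = 0 with P > 0: 0.00221V* = 0.38, so V* = 172.
Substitute into dV/dt = 0: 0.177(1 - 172/628) = 0.03P*.
The bracket is 0.726, giving P* = 0.129/0.03 = 4.28.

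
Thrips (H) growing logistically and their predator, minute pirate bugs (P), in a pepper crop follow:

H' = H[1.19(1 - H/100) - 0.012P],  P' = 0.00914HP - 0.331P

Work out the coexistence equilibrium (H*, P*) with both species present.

From dP/dt = 0 with P > 0: 0.00914H* = 0.331, so H* = 36.2.
Substitute into dH/dt = 0: 1.19(1 - 36.2/100) = 0.012P*.
The bracket is 0.638, giving P* = 0.759/0.012 = 63.3.

H* ≈ 36.2, P* ≈ 63.3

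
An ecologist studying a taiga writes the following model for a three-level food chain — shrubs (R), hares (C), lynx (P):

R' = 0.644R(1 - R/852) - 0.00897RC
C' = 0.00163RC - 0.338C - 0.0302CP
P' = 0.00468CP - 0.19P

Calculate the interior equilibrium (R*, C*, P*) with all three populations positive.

R* ≈ 370, C* ≈ 40.6, P* ≈ 8.79

From dP/dt = 0: 0.00468C* = 0.19, so C* = 40.6.
From dR/dt = 0: 0.644(1 - R*/852) = 0.00897·40.6, giving R* = 852·(1 - 0.565) = 370.
From dC/dt = 0: 0.00163·370 - 0.338 = 0.0302P*, so P* = 0.265/0.0302 = 8.79.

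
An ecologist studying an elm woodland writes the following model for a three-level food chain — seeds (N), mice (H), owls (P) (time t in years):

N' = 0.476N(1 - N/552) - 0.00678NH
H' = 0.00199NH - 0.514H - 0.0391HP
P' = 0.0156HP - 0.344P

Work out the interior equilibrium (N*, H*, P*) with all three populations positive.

From dP/dt = 0: 0.0156H* = 0.344, so H* = 22.1.
From dN/dt = 0: 0.476(1 - N*/552) = 0.00678·22.1, giving N* = 552·(1 - 0.314) = 379.
From dH/dt = 0: 0.00199·379 - 0.514 = 0.0391P*, so P* = 0.239/0.0391 = 6.12.

N* ≈ 379, H* ≈ 22.1, P* ≈ 6.12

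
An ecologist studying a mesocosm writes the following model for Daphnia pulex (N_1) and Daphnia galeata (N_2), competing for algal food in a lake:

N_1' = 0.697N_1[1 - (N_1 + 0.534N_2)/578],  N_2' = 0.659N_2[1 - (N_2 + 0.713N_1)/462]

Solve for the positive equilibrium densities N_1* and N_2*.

N_1* ≈ 535, N_2* ≈ 80.6

Setting both brackets to zero gives the nullclines N_1 + 0.534N_2 = 578 and 0.713N_1 + N_2 = 462.
Substituting N_2 = 462 - 0.713N_1 into the first: N_1(1 - 0.534·0.713) = 578 - 0.534·462.
So N_1* = 331/0.619 = 535, and then N_2* = 462 - 0.713·535 = 80.6.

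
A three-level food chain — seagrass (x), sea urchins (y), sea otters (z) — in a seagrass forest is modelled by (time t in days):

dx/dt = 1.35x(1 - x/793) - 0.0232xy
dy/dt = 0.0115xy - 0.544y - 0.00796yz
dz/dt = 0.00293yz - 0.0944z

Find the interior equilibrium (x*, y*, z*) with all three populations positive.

x* ≈ 354, y* ≈ 32.2, z* ≈ 443

From dz/dt = 0: 0.00293y* = 0.0944, so y* = 32.2.
From dx/dt = 0: 1.35(1 - x*/793) = 0.0232·32.2, giving x* = 793·(1 - 0.554) = 354.
From dy/dt = 0: 0.0115·354 - 0.544 = 0.00796z*, so z* = 3.53/0.00796 = 443.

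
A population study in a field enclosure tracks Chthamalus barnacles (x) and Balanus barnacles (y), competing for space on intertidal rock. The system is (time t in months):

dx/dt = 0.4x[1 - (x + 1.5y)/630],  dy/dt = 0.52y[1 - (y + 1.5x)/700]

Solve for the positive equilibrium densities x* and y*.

x* ≈ 336, y* ≈ 196

Setting both brackets to zero gives the nullclines x + 1.5y = 630 and 1.5x + y = 700.
Substituting y = 700 - 1.5x into the first: x(1 - 1.5·1.5) = 630 - 1.5·700.
So x* = -420/-1.25 = 336, and then y* = 700 - 1.5·336 = 196.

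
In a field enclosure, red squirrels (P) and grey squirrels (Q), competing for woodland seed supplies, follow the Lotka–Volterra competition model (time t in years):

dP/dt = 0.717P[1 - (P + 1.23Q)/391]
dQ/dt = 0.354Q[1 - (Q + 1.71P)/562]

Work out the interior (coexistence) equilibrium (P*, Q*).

Setting both brackets to zero gives the nullclines P + 1.23Q = 391 and 1.71P + Q = 562.
Substituting Q = 562 - 1.71P into the first: P(1 - 1.23·1.71) = 391 - 1.23·562.
So P* = -300/-1.1 = 272, and then Q* = 562 - 1.71·272 = 96.6.

P* ≈ 272, Q* ≈ 96.6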